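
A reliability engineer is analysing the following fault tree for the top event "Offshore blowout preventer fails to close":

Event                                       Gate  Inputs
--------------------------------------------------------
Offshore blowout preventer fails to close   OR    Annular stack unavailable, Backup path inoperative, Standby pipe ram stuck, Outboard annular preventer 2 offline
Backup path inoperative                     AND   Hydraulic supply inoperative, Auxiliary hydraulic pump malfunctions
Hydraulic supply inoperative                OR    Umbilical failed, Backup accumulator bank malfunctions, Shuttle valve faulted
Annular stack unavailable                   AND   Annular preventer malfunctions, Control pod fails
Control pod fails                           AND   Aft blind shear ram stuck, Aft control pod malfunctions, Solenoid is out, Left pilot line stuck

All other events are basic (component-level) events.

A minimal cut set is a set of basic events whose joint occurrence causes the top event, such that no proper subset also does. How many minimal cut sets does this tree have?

6

Control pod fails [AND]: one cut set from each child combined → 1 × 1 × 1 × 1 = 1 cut set(s).
Annular stack unavailable [AND]: one cut set from each child combined → 1 × 1 = 1 cut set(s).
Hydraulic supply inoperative [OR]: union of children's cut sets → 3 cut set(s).
Backup path inoperative [AND]: one cut set from each child combined → 3 × 1 = 3 cut set(s).
Offshore blowout preventer fails to close [OR]: union of children's cut sets → 6 cut set(s).
Minimal cut sets: {Aft blind shear ram stuck, Aft control pod malfunctions, Annular preventer malfunctions, Left pilot line stuck, Solenoid is out}; {Auxiliary hydraulic pump malfunctions, Umbilical failed}; {Auxiliary hydraulic pump malfunctions, Backup accumulator bank malfunctions}; {Auxiliary hydraulic pump malfunctions, Shuttle valve faulted}; {Standby pipe ram stuck}; {Outboard annular preventer 2 offline}.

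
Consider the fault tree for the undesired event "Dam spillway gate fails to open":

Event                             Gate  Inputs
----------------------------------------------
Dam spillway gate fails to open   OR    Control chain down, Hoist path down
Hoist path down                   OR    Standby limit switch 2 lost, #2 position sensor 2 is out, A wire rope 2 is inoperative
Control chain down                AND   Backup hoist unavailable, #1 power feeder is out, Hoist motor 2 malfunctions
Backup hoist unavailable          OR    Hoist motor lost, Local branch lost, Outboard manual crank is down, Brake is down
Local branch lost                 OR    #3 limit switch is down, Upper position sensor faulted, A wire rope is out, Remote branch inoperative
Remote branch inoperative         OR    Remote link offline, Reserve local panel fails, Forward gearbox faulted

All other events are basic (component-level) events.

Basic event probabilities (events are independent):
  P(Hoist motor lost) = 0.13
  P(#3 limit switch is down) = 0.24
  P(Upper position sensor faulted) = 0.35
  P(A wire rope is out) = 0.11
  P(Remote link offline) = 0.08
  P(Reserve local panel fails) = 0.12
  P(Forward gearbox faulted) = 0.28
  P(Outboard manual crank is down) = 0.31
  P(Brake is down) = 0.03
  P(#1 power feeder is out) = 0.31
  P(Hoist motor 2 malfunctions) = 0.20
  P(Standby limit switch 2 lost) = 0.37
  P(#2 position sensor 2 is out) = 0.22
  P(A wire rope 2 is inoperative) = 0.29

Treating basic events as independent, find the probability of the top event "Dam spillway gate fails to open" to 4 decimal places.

P(Remote branch inoperative) [OR] = 1 − (1−0.08) × (1−0.12) × (1−0.28) = 0.417088
P(Local branch lost) [OR] = 1 − (1−0.24) × (1−0.35) × (1−0.11) × (1−0.417088) = 0.743717
P(Backup hoist unavailable) [OR] = 1 − (1−0.13) × (1−0.743717) × (1−0.31) × (1−0.03) = 0.850769
P(Control chain down) [AND] = 0.850769 × 0.31 × 0.20 = 0.052748
P(Hoist path down) [OR] = 1 − (1−0.37) × (1−0.22) × (1−0.29) = 0.651106
P(Dam spillway gate fails to open) [OR] = 1 − (1−0.052748) × (1−0.651106) = 0.669509
Rounded to 4 decimal places: P(Dam spillway gate fails to open) ≈ 0.6695.

0.6695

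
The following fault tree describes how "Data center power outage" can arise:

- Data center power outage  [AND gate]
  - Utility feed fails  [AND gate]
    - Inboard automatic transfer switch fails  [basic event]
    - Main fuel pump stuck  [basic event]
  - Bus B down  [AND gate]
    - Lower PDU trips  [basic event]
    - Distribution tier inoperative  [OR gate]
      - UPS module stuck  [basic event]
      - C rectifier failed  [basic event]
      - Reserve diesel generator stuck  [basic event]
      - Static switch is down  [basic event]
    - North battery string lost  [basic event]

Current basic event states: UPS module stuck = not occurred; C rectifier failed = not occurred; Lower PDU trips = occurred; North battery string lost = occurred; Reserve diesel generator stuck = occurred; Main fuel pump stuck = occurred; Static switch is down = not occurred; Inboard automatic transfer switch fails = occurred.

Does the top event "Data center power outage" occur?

Yes

Utility feed fails [AND]: Inboard automatic transfer switch fails=occurs, Main fuel pump stuck=occurs → all inputs occur → occurs.
Distribution tier inoperative [OR]: UPS module stuck=not, C rectifier failed=not, Reserve diesel generator stuck=occurs, Static switch is down=not → at least one input occurs → occurs.
Bus B down [AND]: Lower PDU trips=occurs, Distribution tier inoperative=occurs, North battery string lost=occurs → all inputs occur → occurs.
Data center power outage [AND]: Utility feed fails=occurs, Bus B down=occurs → all inputs occur → occurs.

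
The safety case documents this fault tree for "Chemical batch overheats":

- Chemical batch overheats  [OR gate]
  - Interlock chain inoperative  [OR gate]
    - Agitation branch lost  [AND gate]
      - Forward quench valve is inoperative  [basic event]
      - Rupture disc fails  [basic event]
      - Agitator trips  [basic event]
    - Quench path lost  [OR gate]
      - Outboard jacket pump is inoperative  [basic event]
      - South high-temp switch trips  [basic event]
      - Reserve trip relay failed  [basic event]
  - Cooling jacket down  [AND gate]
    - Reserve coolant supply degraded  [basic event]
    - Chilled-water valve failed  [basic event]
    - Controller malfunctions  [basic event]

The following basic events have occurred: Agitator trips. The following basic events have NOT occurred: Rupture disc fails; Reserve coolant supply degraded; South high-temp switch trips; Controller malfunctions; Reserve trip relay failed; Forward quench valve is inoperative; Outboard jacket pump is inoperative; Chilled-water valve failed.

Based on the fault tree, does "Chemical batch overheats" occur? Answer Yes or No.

Agitation branch lost [AND]: Forward quench valve is inoperative=not, Rupture disc fails=not, Agitator trips=occurs → not all inputs occur → does not occur.
Quench path lost [OR]: Outboard jacket pump is inoperative=not, South high-temp switch trips=not, Reserve trip relay failed=not → no input occurs → does not occur.
Interlock chain inoperative [OR]: Agitation branch lost=not, Quench path lost=not → no input occurs → does not occur.
Cooling jacket down [AND]: Reserve coolant supply degraded=not, Chilled-water valve failed=not, Controller malfunctions=not → not all inputs occur → does not occur.
Chemical batch overheats [OR]: Interlock chain inoperative=not, Cooling jacket down=not → no input occurs → does not occur.

No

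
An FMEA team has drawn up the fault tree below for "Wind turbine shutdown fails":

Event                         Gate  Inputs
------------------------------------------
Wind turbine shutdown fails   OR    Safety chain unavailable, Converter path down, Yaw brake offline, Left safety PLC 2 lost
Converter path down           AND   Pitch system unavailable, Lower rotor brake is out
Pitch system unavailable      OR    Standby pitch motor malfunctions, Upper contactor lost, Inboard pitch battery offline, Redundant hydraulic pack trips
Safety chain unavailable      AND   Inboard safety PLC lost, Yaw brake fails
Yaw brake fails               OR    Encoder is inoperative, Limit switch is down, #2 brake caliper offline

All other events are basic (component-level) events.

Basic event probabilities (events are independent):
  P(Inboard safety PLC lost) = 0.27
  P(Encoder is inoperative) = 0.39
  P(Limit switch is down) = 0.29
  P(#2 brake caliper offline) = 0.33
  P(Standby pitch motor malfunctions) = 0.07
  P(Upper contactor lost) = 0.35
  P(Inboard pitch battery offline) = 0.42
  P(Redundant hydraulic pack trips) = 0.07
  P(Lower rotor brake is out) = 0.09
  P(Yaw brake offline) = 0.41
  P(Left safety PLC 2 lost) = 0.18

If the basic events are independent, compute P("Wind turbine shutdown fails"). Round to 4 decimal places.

P(Yaw brake fails) [OR] = 1 − (1−0.39) × (1−0.29) × (1−0.33) = 0.709823
P(Safety chain unavailable) [AND] = 0.27 × 0.709823 = 0.191652
P(Pitch system unavailable) [OR] = 1 − (1−0.07) × (1−0.35) × (1−0.42) × (1−0.07) = 0.673933
P(Converter path down) [AND] = 0.673933 × 0.09 = 0.060654
P(Wind turbine shutdown fails) [OR] = 1 − (1−0.191652) × (1−0.060654) × (1−0.41) × (1−0.18) = 0.632642
Rounded to 4 decimal places: P(Wind turbine shutdown fails) ≈ 0.6326.

0.6326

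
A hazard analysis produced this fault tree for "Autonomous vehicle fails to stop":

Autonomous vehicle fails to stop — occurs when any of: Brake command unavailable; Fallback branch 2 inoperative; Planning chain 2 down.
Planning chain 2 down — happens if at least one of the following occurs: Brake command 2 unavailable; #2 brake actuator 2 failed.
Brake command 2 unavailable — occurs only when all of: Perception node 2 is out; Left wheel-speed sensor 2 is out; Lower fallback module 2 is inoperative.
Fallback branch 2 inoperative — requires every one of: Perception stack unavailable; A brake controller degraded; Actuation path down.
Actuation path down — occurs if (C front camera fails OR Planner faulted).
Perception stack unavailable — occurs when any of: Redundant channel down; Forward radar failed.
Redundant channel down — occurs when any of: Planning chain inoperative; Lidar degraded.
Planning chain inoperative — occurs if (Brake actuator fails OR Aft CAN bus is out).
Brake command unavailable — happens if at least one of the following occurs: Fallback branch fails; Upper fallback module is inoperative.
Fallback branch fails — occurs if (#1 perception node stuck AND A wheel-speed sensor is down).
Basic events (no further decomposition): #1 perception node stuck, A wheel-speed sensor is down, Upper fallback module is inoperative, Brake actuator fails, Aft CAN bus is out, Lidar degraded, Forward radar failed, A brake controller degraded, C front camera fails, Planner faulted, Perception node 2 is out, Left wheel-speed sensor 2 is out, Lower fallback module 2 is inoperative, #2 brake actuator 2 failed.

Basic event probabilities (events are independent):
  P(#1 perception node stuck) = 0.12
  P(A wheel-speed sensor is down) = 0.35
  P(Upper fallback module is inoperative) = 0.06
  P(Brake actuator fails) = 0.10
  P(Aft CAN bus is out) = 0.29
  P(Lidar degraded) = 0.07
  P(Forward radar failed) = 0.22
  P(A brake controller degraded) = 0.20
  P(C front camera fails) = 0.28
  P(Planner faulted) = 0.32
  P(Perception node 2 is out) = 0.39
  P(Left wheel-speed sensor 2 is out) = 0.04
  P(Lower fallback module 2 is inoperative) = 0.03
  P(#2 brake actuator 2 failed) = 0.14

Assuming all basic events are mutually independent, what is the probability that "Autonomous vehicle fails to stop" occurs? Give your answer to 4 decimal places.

0.2683

P(Fallback branch fails) [AND] = 0.12 × 0.35 = 0.042000
P(Brake command unavailable) [OR] = 1 − (1−0.042000) × (1−0.06) = 0.099480
P(Planning chain inoperative) [OR] = 1 − (1−0.10) × (1−0.29) = 0.361000
P(Redundant channel down) [OR] = 1 − (1−0.361000) × (1−0.07) = 0.405730
P(Perception stack unavailable) [OR] = 1 − (1−0.405730) × (1−0.22) = 0.536469
P(Actuation path down) [OR] = 1 − (1−0.28) × (1−0.32) = 0.510400
P(Fallback branch 2 inoperative) [AND] = 0.536469 × 0.20 × 0.510400 = 0.054763
P(Brake command 2 unavailable) [AND] = 0.39 × 0.04 × 0.03 = 0.000468
P(Planning chain 2 down) [OR] = 1 − (1−0.000468) × (1−0.14) = 0.140402
P(Autonomous vehicle fails to stop) [OR] = 1 − (1−0.099480) × (1−0.054763) × (1−0.140402) = 0.268306
Rounded to 4 decimal places: P(Autonomous vehicle fails to stop) ≈ 0.2683.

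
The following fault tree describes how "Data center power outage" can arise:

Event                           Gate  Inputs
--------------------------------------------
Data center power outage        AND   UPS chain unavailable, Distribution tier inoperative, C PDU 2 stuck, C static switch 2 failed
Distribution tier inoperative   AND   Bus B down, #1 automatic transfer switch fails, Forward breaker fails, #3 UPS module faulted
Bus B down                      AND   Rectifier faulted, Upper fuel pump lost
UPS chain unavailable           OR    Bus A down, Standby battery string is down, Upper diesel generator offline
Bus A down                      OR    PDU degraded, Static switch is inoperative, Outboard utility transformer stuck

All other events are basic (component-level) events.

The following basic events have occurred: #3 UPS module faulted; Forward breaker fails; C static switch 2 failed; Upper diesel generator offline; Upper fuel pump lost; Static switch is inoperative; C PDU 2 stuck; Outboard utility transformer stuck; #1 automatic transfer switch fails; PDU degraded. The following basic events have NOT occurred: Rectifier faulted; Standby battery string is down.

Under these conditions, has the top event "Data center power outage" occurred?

Bus A down [OR]: PDU degraded=occurs, Static switch is inoperative=occurs, Outboard utility transformer stuck=occurs → at least one input occurs → occurs.
UPS chain unavailable [OR]: Bus A down=occurs, Standby battery string is down=not, Upper diesel generator offline=occurs → at least one input occurs → occurs.
Bus B down [AND]: Rectifier faulted=not, Upper fuel pump lost=occurs → not all inputs occur → does not occur.
Distribution tier inoperative [AND]: Bus B down=not, #1 automatic transfer switch fails=occurs, Forward breaker fails=occurs, #3 UPS module faulted=occurs → not all inputs occur → does not occur.
Data center power outage [AND]: UPS chain unavailable=occurs, Distribution tier inoperative=not, C PDU 2 stuck=occurs, C static switch 2 failed=occurs → not all inputs occur → does not occur.

No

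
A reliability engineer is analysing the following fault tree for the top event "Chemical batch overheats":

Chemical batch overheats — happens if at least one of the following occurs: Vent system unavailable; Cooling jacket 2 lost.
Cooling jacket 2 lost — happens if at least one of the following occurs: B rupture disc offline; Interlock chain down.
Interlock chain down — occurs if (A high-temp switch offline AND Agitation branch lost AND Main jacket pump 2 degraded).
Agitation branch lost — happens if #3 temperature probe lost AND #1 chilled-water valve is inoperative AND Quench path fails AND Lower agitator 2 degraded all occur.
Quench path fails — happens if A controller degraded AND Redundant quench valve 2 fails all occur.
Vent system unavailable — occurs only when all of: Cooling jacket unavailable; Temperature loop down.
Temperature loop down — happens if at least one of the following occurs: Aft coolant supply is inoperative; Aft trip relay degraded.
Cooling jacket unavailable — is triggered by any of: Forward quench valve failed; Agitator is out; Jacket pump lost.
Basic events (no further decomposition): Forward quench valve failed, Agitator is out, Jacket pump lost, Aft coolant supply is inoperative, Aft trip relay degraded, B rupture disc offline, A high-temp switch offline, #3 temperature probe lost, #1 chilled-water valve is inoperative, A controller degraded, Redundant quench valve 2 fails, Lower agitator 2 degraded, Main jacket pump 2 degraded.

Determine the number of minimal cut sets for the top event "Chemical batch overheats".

8

Cooling jacket unavailable [OR]: union of children's cut sets → 3 cut set(s).
Temperature loop down [OR]: union of children's cut sets → 2 cut set(s).
Vent system unavailable [AND]: one cut set from each child combined → 3 × 2 = 6 cut set(s).
Quench path fails [AND]: one cut set from each child combined → 1 × 1 = 1 cut set(s).
Agitation branch lost [AND]: one cut set from each child combined → 1 × 1 × 1 × 1 = 1 cut set(s).
Interlock chain down [AND]: one cut set from each child combined → 1 × 1 × 1 = 1 cut set(s).
Cooling jacket 2 lost [OR]: union of children's cut sets → 2 cut set(s).
Chemical batch overheats [OR]: union of children's cut sets → 8 cut set(s).
Minimal cut sets: {Aft coolant supply is inoperative, Forward quench valve failed}; {Aft trip relay degraded, Forward quench valve failed}; {Aft coolant supply is inoperative, Agitator is out}; {Aft trip relay degraded, Agitator is out}; {Aft coolant supply is inoperative, Jacket pump lost}; {Aft trip relay degraded, Jacket pump lost}; {B rupture disc offline}; {#1 chilled-water valve is inoperative, #3 temperature probe lost, A controller degraded, A high-temp switch offline, Lower agitator 2 degraded, Main jacket pump 2 degraded, Redundant quench valve 2 fails}.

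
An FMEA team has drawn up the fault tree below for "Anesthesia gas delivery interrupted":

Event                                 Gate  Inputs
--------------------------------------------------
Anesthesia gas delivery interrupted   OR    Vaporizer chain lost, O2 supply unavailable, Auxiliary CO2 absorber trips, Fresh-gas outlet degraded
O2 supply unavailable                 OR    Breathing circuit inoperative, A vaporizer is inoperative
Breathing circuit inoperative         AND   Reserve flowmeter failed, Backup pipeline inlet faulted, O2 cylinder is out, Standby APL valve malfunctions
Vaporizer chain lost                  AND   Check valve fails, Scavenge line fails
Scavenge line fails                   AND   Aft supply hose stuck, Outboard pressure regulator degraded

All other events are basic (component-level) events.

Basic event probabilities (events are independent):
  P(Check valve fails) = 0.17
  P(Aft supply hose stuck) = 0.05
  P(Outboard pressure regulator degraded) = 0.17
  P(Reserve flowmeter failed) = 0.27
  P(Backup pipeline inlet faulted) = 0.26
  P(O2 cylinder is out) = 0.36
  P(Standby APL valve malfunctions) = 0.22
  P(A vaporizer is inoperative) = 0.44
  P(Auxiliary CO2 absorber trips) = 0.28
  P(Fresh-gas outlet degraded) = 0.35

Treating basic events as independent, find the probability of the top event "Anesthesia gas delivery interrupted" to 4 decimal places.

0.7398

P(Scavenge line fails) [AND] = 0.05 × 0.17 = 0.008500
P(Vaporizer chain lost) [AND] = 0.17 × 0.008500 = 0.001445
P(Breathing circuit inoperative) [AND] = 0.27 × 0.26 × 0.36 × 0.22 = 0.005560
P(O2 supply unavailable) [OR] = 1 − (1−0.005560) × (1−0.44) = 0.443114
P(Anesthesia gas delivery interrupted) [OR] = 1 − (1−0.001445) × (1−0.443114) × (1−0.28) × (1−0.35) = 0.739754
Rounded to 4 decimal places: P(Anesthesia gas delivery interrupted) ≈ 0.7398.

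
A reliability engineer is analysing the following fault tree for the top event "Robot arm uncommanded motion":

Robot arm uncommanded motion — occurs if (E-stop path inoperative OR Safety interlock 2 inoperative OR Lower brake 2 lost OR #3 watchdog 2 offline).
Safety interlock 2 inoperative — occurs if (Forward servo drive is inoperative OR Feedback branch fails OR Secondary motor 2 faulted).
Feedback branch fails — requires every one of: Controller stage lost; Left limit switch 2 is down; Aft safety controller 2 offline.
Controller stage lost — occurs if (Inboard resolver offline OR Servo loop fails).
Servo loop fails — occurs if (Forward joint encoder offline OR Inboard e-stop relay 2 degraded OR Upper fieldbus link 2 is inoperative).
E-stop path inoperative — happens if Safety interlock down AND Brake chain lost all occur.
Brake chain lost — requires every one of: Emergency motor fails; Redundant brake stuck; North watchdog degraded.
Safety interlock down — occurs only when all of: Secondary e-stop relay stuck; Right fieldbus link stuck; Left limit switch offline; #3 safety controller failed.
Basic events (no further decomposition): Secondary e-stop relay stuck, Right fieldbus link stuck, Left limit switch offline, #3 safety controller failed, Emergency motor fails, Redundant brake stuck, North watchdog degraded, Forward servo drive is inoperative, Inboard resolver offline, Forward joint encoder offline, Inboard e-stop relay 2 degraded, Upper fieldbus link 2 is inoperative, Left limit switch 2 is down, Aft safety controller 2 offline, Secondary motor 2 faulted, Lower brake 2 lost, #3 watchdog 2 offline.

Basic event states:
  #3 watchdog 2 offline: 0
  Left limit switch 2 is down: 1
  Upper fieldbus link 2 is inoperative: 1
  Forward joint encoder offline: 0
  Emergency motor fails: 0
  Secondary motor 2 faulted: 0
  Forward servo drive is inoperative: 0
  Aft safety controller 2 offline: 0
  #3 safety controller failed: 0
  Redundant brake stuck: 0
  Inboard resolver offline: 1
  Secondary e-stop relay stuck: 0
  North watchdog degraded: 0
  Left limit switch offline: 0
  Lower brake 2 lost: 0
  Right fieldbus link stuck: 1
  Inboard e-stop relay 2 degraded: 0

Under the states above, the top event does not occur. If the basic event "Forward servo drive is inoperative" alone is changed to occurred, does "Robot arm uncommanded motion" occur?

Counterfactual: set "Forward servo drive is inoperative" to occurred.
Safety interlock down [AND]: Secondary e-stop relay stuck=not, Right fieldbus link stuck=occurs, Left limit switch offline=not, #3 safety controller failed=not → not all inputs occur → does not occur.
Brake chain lost [AND]: Emergency motor fails=not, Redundant brake stuck=not, North watchdog degraded=not → not all inputs occur → does not occur.
E-stop path inoperative [AND]: Safety interlock down=not, Brake chain lost=not → not all inputs occur → does not occur.
Servo loop fails [OR]: Forward joint encoder offline=not, Inboard e-stop relay 2 degraded=not, Upper fieldbus link 2 is inoperative=occurs → at least one input occurs → occurs.
Controller stage lost [OR]: Inboard resolver offline=occurs, Servo loop fails=occurs → at least one input occurs → occurs.
Feedback branch fails [AND]: Controller stage lost=occurs, Left limit switch 2 is down=occurs, Aft safety controller 2 offline=not → not all inputs occur → does not occur.
Safety interlock 2 inoperative [OR]: Forward servo drive is inoperative=occurs, Feedback branch fails=not, Secondary motor 2 faulted=not → at least one input occurs → occurs.
Robot arm uncommanded motion [OR]: E-stop path inoperative=not, Safety interlock 2 inoperative=occurs, Lower brake 2 lost=not, #3 watchdog 2 offline=not → at least one input occurs → occurs.

Yes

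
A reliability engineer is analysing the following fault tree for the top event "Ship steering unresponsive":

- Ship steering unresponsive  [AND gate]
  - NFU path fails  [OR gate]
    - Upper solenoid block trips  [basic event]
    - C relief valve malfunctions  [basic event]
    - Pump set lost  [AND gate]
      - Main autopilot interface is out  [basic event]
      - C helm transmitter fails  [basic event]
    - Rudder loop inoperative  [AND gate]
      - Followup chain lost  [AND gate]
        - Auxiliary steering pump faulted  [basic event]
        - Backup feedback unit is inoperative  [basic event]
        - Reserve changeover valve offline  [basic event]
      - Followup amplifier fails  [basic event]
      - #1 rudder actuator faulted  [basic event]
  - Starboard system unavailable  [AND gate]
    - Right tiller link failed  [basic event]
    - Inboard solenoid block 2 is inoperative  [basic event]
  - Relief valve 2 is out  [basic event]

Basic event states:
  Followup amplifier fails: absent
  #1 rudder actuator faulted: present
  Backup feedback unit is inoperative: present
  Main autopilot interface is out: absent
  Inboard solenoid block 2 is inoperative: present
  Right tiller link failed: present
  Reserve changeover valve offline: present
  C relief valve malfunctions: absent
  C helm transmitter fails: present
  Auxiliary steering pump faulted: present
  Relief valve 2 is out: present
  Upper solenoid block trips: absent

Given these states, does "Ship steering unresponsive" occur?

No

Pump set lost [AND]: Main autopilot interface is out=not, C helm transmitter fails=occurs → not all inputs occur → does not occur.
Followup chain lost [AND]: Auxiliary steering pump faulted=occurs, Backup feedback unit is inoperative=occurs, Reserve changeover valve offline=occurs → all inputs occur → occurs.
Rudder loop inoperative [AND]: Followup chain lost=occurs, Followup amplifier fails=not, #1 rudder actuator faulted=occurs → not all inputs occur → does not occur.
NFU path fails [OR]: Upper solenoid block trips=not, C relief valve malfunctions=not, Pump set lost=not, Rudder loop inoperative=not → no input occurs → does not occur.
Starboard system unavailable [AND]: Right tiller link failed=occurs, Inboard solenoid block 2 is inoperative=occurs → all inputs occur → occurs.
Ship steering unresponsive [AND]: NFU path fails=not, Starboard system unavailable=occurs, Relief valve 2 is out=occurs → not all inputs occur → does not occur.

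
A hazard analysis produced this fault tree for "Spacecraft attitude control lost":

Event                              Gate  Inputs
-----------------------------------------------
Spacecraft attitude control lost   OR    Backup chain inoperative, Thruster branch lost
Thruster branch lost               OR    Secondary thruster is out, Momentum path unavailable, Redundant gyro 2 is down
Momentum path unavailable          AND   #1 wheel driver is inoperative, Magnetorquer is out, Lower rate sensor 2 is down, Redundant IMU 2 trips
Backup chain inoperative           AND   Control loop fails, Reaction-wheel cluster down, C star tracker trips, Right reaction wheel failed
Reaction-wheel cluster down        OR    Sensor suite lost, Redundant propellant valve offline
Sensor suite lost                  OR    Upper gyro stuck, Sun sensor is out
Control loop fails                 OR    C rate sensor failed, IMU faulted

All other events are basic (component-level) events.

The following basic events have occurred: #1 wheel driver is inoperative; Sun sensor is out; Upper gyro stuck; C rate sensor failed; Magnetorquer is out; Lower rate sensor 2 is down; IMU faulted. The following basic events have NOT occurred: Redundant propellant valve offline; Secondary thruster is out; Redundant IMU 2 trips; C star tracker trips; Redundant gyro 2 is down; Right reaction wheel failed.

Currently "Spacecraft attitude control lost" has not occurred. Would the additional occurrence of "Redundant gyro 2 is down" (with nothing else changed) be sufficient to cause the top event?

Counterfactual: set "Redundant gyro 2 is down" to occurred.
Control loop fails [OR]: C rate sensor failed=occurs, IMU faulted=occurs → at least one input occurs → occurs.
Sensor suite lost [OR]: Upper gyro stuck=occurs, Sun sensor is out=occurs → at least one input occurs → occurs.
Reaction-wheel cluster down [OR]: Sensor suite lost=occurs, Redundant propellant valve offline=not → at least one input occurs → occurs.
Backup chain inoperative [AND]: Control loop fails=occurs, Reaction-wheel cluster down=occurs, C star tracker trips=not, Right reaction wheel failed=not → not all inputs occur → does not occur.
Momentum path unavailable [AND]: #1 wheel driver is inoperative=occurs, Magnetorquer is out=occurs, Lower rate sensor 2 is down=occurs, Redundant IMU 2 trips=not → not all inputs occur → does not occur.
Thruster branch lost [OR]: Secondary thruster is out=not, Momentum path unavailable=not, Redundant gyro 2 is down=occurs → at least one input occurs → occurs.
Spacecraft attitude control lost [OR]: Backup chain inoperative=not, Thruster branch lost=occurs → at least one input occurs → occurs.

Yes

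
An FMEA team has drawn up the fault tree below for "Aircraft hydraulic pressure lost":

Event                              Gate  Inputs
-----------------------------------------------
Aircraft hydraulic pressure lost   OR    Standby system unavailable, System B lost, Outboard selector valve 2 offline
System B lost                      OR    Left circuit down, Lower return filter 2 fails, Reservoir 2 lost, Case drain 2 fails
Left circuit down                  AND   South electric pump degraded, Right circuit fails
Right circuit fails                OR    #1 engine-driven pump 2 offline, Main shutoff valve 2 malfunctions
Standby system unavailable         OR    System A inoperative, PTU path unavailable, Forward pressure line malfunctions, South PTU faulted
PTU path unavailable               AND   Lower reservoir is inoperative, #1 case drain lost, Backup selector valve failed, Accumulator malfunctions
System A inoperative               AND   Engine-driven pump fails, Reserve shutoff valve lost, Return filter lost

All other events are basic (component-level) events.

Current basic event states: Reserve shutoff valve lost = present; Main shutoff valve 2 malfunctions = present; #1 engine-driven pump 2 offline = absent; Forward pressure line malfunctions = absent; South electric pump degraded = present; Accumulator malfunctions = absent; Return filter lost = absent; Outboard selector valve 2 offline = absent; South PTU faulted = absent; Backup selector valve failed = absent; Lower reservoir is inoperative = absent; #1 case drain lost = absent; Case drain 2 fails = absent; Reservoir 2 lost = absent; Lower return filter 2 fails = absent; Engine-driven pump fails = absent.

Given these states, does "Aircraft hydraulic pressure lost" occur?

System A inoperative [AND]: Engine-driven pump fails=not, Reserve shutoff valve lost=occurs, Return filter lost=not → not all inputs occur → does not occur.
PTU path unavailable [AND]: Lower reservoir is inoperative=not, #1 case drain lost=not, Backup selector valve failed=not, Accumulator malfunctions=not → not all inputs occur → does not occur.
Standby system unavailable [OR]: System A inoperative=not, PTU path unavailable=not, Forward pressure line malfunctions=not, South PTU faulted=not → no input occurs → does not occur.
Right circuit fails [OR]: #1 engine-driven pump 2 offline=not, Main shutoff valve 2 malfunctions=occurs → at least one input occurs → occurs.
Left circuit down [AND]: South electric pump degraded=occurs, Right circuit fails=occurs → all inputs occur → occurs.
System B lost [OR]: Left circuit down=occurs, Lower return filter 2 fails=not, Reservoir 2 lost=not, Case drain 2 fails=not → at least one input occurs → occurs.
Aircraft hydraulic pressure lost [OR]: Standby system unavailable=not, System B lost=occurs, Outboard selector valve 2 offline=not → at least one input occurs → occurs.

Yes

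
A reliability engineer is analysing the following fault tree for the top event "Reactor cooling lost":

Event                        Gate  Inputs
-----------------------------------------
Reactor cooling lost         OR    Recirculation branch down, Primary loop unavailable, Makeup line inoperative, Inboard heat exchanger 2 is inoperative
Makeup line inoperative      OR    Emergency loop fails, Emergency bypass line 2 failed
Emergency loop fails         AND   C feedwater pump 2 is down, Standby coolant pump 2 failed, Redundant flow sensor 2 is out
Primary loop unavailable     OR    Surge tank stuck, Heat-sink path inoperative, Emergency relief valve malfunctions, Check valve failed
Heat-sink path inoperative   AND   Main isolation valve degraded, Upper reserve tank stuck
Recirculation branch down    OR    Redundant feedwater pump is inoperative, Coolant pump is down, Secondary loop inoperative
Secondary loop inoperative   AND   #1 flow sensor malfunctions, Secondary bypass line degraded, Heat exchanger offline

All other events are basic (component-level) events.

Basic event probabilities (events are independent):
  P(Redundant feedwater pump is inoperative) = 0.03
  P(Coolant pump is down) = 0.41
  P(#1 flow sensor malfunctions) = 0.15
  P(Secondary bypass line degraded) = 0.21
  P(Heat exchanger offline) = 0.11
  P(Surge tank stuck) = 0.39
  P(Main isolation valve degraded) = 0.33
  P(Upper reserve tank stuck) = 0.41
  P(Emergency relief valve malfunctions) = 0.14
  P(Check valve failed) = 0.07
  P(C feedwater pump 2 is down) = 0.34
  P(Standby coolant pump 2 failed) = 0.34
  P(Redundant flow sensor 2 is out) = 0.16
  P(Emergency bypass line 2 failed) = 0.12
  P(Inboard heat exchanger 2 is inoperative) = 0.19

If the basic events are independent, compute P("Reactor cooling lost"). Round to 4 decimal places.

0.8317

P(Secondary loop inoperative) [AND] = 0.15 × 0.21 × 0.11 = 0.003465
P(Recirculation branch down) [OR] = 1 − (1−0.03) × (1−0.41) × (1−0.003465) = 0.429683
P(Heat-sink path inoperative) [AND] = 0.33 × 0.41 = 0.135300
P(Primary loop unavailable) [OR] = 1 − (1−0.39) × (1−0.135300) × (1−0.14) × (1−0.07) = 0.578132
P(Emergency loop fails) [AND] = 0.34 × 0.34 × 0.16 = 0.018496
P(Makeup line inoperative) [OR] = 1 − (1−0.018496) × (1−0.12) = 0.136276
P(Reactor cooling lost) [OR] = 1 − (1−0.429683) × (1−0.578132) × (1−0.136276) × (1−0.19) = 0.831673
Rounded to 4 decimal places: P(Reactor cooling lost) ≈ 0.8317.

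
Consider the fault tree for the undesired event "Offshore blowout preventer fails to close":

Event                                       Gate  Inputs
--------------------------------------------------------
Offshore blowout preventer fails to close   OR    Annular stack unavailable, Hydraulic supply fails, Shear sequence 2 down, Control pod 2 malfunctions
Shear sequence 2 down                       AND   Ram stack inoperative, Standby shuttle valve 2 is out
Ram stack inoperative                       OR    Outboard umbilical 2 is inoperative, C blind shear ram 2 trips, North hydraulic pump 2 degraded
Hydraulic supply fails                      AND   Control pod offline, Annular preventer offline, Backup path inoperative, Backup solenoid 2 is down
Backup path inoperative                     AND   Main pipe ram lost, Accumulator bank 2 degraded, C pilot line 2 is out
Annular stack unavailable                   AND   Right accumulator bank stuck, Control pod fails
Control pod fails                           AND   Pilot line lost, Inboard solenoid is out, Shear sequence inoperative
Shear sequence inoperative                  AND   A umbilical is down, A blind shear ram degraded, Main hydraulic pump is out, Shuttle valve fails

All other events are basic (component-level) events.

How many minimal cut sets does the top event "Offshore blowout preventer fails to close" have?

Shear sequence inoperative [AND]: one cut set from each child combined → 1 × 1 × 1 × 1 = 1 cut set(s).
Control pod fails [AND]: one cut set from each child combined → 1 × 1 × 1 = 1 cut set(s).
Annular stack unavailable [AND]: one cut set from each child combined → 1 × 1 = 1 cut set(s).
Backup path inoperative [AND]: one cut set from each child combined → 1 × 1 × 1 = 1 cut set(s).
Hydraulic supply fails [AND]: one cut set from each child combined → 1 × 1 × 1 × 1 = 1 cut set(s).
Ram stack inoperative [OR]: union of children's cut sets → 3 cut set(s).
Shear sequence 2 down [AND]: one cut set from each child combined → 3 × 1 = 3 cut set(s).
Offshore blowout preventer fails to close [OR]: union of children's cut sets → 6 cut set(s).
Minimal cut sets: {A blind shear ram degraded, A umbilical is down, Inboard solenoid is out, Main hydraulic pump is out, Pilot line lost, Right accumulator bank stuck, Shuttle valve fails}; {Accumulator bank 2 degraded, Annular preventer offline, Backup solenoid 2 is down, C pilot line 2 is out, Control pod offline, Main pipe ram lost}; {Outboard umbilical 2 is inoperative, Standby shuttle valve 2 is out}; {C blind shear ram 2 trips, Standby shuttle valve 2 is out}; {North hydraulic pump 2 degraded, Standby shuttle valve 2 is out}; {Control pod 2 malfunctions}.

6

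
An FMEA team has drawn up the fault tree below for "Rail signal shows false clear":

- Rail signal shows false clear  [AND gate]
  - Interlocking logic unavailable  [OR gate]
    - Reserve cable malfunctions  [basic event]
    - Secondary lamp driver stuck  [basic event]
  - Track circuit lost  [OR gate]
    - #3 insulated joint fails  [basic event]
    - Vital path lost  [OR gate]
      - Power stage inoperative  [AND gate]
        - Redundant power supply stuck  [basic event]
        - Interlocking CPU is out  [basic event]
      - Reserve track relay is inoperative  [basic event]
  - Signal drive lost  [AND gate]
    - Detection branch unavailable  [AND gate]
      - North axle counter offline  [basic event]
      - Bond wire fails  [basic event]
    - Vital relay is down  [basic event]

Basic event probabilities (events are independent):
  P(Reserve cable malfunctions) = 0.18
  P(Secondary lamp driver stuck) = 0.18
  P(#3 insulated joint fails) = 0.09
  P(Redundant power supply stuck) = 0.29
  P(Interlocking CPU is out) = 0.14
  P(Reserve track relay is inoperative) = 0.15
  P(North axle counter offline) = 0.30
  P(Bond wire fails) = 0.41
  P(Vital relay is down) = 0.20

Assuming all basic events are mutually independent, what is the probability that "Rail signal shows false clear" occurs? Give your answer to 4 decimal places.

P(Interlocking logic unavailable) [OR] = 1 − (1−0.18) × (1−0.18) = 0.327600
P(Power stage inoperative) [AND] = 0.29 × 0.14 = 0.040600
P(Vital path lost) [OR] = 1 − (1−0.040600) × (1−0.15) = 0.184510
P(Track circuit lost) [OR] = 1 − (1−0.09) × (1−0.184510) = 0.257904
P(Detection branch unavailable) [AND] = 0.30 × 0.41 = 0.123000
P(Signal drive lost) [AND] = 0.123000 × 0.20 = 0.024600
P(Rail signal shows false clear) [AND] = 0.327600 × 0.257904 × 0.024600 = 0.002078
Rounded to 4 decimal places: P(Rail signal shows false clear) ≈ 0.0021.

0.0021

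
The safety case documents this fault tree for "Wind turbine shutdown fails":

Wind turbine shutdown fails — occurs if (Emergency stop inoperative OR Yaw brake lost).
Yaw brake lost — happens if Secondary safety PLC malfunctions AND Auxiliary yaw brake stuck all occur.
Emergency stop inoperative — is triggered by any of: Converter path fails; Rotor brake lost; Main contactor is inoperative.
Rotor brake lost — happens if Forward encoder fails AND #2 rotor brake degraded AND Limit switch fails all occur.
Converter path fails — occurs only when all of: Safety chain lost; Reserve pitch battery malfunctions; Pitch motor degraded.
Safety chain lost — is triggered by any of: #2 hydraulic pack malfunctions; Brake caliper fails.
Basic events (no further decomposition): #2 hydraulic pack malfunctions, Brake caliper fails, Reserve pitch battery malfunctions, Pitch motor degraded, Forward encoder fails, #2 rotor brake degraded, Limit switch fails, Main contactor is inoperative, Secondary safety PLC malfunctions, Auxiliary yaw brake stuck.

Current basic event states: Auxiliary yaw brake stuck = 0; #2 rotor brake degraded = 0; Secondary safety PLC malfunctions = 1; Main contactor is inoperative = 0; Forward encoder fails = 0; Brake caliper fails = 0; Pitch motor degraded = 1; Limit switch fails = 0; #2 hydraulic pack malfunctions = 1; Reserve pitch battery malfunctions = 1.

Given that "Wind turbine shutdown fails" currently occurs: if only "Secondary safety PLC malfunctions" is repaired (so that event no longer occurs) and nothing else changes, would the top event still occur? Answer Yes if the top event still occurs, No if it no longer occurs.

Counterfactual: set "Secondary safety PLC malfunctions" to not occurred.
Safety chain lost [OR]: #2 hydraulic pack malfunctions=occurs, Brake caliper fails=not → at least one input occurs → occurs.
Converter path fails [AND]: Safety chain lost=occurs, Reserve pitch battery malfunctions=occurs, Pitch motor degraded=occurs → all inputs occur → occurs.
Rotor brake lost [AND]: Forward encoder fails=not, #2 rotor brake degraded=not, Limit switch fails=not → not all inputs occur → does not occur.
Emergency stop inoperative [OR]: Converter path fails=occurs, Rotor brake lost=not, Main contactor is inoperative=not → at least one input occurs → occurs.
Yaw brake lost [AND]: Secondary safety PLC malfunctions=not, Auxiliary yaw brake stuck=not → not all inputs occur → does not occur.
Wind turbine shutdown fails [OR]: Emergency stop inoperative=occurs, Yaw brake lost=not → at least one input occurs → occurs.

Yes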